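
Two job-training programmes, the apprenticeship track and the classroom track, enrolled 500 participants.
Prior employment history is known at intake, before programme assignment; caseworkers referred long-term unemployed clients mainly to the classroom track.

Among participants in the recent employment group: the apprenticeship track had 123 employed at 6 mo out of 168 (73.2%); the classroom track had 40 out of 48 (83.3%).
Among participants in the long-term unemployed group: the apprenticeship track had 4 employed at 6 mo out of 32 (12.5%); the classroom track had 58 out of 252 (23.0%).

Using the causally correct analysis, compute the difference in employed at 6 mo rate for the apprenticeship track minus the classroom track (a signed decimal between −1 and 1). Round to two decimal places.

-0.10

Here prior employment history is a common cause — it drives both which programme a case falls under and the outcome. The crude comparison mixes populations; the stratum-specific rates are the causally relevant ones.
Adjusting over the population distribution of prior employment history: 0.432·(0.732−0.833) + 0.568·(0.125−0.230) = -0.103.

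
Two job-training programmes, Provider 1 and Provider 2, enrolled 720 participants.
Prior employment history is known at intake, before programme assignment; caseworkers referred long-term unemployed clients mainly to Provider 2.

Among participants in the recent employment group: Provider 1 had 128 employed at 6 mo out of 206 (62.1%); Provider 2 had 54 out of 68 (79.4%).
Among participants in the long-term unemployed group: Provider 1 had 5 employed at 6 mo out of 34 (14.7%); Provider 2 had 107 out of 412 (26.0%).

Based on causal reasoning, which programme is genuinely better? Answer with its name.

Prior employment history is set before the programme has any effect — it is not caused by the programme — and it independently drives the outcome. That makes it a confounder, so the causal comparison is within prior employment history levels.
Within each level — recent employment: 62.1% vs 79.4%; long-term unemployed: 14.7% vs 26.0% — Provider 2 is higher every time.

Provider 2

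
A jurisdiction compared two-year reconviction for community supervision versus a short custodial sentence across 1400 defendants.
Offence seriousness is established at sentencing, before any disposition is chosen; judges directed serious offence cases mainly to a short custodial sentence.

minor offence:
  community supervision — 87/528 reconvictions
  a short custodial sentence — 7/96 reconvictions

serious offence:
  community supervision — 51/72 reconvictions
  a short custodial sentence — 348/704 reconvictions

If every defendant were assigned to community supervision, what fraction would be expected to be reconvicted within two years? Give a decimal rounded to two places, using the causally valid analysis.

0.47

Offence seriousness is set before the disposition has any effect — it is not caused by the disposition — and it independently drives the outcome. That makes it a confounder, so the causal comparison is within offence seriousness levels.
Standardising community supervision to the population offence seriousness mix: 0.446·87/528 + 0.554·51/72 = 0.466.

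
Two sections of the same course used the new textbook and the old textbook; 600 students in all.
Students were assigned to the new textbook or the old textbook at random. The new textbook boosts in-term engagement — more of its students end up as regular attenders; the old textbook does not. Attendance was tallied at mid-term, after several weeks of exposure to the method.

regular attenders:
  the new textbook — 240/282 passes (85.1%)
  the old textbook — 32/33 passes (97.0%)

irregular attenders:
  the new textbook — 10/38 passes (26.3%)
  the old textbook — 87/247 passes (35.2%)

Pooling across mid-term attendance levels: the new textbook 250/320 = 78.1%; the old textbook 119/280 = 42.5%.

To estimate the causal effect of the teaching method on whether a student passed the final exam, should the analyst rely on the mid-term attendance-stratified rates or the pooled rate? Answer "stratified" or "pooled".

the old textbook is higher inside every mid-term attendance stratum but the new textbook is higher in aggregate. Whether to stratify depends on how mid-term attendance relates to the teaching method.
Stratifying would compare teaching methods among students the teaching methods themselves sorted into mid-term attendance groups — a form of selection on an intermediate. The unconditioned pooled rates give the total causal effect.
Pooled: the new textbook 78.1% vs the old textbook 42.5%; the new textbook is higher overall.

pooled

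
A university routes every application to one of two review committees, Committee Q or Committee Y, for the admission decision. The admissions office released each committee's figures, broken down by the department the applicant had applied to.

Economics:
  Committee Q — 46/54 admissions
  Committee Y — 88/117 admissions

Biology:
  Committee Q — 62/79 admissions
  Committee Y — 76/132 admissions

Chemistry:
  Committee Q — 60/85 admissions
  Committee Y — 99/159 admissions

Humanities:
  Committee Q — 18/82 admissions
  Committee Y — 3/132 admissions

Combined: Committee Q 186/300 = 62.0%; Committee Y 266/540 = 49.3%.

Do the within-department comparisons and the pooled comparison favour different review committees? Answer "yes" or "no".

no

Within each department level (Economics 85.2% vs 75.2%; Biology 78.5% vs 57.6%; Chemistry 70.6% vs 62.3%; Humanities 22.0% vs 2.3%), Committee Q has the higher rate every time. Pooled: 62.0% vs 49.3% — Committee Q has the higher rate overall. They agree.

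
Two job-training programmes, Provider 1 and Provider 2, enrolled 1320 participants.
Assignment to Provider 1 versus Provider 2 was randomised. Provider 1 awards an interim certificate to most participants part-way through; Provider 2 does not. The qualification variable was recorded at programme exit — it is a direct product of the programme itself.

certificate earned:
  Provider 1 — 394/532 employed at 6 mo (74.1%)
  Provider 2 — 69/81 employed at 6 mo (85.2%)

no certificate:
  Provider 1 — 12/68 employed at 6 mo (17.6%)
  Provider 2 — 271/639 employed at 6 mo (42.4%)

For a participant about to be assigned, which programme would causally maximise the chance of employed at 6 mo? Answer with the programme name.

Provider 1

The stratified and pooled comparisons disagree (Provider 2 wins within each qualification attained during the programme; Provider 1 wins overall), so the answer turns on the causal role of qualification attained during the programme.
Qualification attained during the programme is recorded after the programme and is itself shifted by it — it sits on the causal path from programme to outcome. Conditioning on a mediator would strip out part of the effect we want; the pooled comparison gives the total causal effect.
Pooled: Provider 1 67.7% vs Provider 2 47.2%; Provider 1 is higher overall.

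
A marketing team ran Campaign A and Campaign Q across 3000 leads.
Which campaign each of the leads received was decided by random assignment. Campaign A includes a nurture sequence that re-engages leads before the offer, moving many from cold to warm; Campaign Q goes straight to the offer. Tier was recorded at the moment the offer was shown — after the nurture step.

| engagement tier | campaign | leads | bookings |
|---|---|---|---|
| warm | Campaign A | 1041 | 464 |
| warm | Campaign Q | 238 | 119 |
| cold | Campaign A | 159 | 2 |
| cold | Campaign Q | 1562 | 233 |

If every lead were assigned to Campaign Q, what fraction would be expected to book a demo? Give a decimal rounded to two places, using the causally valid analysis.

0.20

Campaign Q is higher inside every engagement tier stratum but Campaign A is higher in aggregate. Whether to stratify depends on how engagement tier relates to the campaign.
The distribution of engagement tier is itself part of what the campaign does — it is an intermediate outcome. Holding it fixed would remove that part of the effect; the total effect is the pooled difference.
So P(outcome | do(Campaign Q)) is just the pooled rate for Campaign Q: 352/1800 = 0.196.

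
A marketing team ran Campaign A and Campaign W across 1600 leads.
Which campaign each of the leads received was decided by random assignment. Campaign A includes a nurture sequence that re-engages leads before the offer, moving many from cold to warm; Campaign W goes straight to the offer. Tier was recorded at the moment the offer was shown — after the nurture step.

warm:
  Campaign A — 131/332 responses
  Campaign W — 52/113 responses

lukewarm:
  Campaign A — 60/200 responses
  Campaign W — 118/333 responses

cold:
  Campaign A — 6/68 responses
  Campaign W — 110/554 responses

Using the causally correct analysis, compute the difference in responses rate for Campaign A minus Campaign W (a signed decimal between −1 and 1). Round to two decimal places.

+0.05

The distribution of engagement tier is itself part of what the campaign does — it is an intermediate outcome. Holding it fixed would remove that part of the effect; the total effect is the pooled difference.
The causal difference is the pooled difference: 0.328 − 0.280 = +0.048.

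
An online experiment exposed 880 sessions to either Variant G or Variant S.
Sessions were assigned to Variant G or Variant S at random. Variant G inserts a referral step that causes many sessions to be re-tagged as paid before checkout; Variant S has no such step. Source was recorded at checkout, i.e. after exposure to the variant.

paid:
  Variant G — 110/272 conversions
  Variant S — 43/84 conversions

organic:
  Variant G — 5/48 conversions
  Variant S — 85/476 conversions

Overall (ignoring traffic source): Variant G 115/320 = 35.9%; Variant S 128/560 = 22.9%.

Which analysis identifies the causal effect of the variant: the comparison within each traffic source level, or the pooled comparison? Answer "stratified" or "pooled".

The traffic source-specific comparison favours Variant S throughout, but the pooled figures favour Variant G. The question is whether to condition on traffic source.
The distribution of traffic source is itself part of what the variant does — it is an intermediate outcome. Holding it fixed would remove that part of the effect; the total effect is the pooled difference.
Pooled: Variant G 35.9% vs Variant S 22.9%; Variant G is higher overall.

pooled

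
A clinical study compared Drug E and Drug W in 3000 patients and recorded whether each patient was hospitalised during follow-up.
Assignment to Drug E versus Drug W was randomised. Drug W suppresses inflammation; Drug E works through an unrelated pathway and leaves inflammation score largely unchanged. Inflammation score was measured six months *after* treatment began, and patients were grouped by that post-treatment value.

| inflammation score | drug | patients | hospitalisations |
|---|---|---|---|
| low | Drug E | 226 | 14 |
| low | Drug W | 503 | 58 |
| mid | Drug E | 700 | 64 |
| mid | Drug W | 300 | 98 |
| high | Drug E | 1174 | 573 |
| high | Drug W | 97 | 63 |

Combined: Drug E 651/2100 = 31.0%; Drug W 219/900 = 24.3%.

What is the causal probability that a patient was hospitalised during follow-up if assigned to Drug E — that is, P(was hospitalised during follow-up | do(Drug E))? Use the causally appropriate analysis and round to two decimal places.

The distribution of inflammation score is itself part of what the drug does — it is an intermediate outcome. Holding it fixed would remove that part of the effect; the total effect is the pooled difference.
So P(outcome | do(Drug E)) is just the pooled rate for Drug E: 651/2100 = 0.310.

0.31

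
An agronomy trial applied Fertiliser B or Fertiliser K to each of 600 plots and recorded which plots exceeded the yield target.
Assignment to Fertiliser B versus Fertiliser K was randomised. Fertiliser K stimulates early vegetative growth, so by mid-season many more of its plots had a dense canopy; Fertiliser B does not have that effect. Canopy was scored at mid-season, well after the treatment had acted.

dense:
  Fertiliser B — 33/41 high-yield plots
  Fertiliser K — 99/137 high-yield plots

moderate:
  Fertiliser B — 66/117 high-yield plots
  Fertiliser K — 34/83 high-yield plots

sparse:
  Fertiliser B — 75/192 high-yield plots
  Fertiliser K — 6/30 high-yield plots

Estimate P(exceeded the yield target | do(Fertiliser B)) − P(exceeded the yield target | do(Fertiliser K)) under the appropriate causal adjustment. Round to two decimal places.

-0.06

The distribution of mid-season canopy is itself part of what the fertiliser does — it is an intermediate outcome. Holding it fixed would remove that part of the effect; the total effect is the pooled difference.
The causal difference is the pooled difference: 0.497 − 0.556 = -0.059.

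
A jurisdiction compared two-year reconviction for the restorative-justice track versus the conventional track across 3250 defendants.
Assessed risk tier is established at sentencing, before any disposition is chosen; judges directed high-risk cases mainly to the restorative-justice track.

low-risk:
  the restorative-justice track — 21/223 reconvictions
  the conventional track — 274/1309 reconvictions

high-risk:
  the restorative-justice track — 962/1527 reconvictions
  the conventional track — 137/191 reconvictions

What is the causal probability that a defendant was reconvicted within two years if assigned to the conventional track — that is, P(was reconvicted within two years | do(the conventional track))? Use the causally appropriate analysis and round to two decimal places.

Nothing the disposition does changes assessed risk tier; the imbalance is an allocation artefact. With assessed risk tier also predicting the outcome, the pooled figure is confounded, and the within-stratum comparison is the causal one.
Standardising the conventional track to the population assessed risk tier mix: 0.471·274/1309 + 0.529·137/191 = 0.478.

0.48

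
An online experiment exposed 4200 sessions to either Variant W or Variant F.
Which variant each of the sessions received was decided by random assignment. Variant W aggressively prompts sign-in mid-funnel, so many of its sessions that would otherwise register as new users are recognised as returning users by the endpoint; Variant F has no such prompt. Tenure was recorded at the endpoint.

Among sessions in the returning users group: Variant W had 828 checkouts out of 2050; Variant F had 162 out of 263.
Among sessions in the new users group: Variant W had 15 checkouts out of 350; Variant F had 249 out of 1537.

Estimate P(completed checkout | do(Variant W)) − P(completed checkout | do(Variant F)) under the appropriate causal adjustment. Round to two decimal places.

User tenure is recorded after the variant and is itself shifted by it — it sits on the causal path from variant to outcome. Conditioning on a mediator would strip out part of the effect we want; the pooled comparison gives the total causal effect.
The causal difference is the pooled difference: 0.351 − 0.228 = +0.123.

+0.12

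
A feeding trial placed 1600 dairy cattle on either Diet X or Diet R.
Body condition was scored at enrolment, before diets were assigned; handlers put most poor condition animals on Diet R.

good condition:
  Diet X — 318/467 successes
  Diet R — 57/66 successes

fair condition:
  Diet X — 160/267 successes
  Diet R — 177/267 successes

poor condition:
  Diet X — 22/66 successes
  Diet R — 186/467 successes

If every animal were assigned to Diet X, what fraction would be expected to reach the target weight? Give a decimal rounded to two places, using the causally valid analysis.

0.54

The starting body condition-specific comparison favours Diet R throughout, but the pooled figures favour Diet X. The question is whether to condition on starting body condition.
Starting body condition differs across diets for reasons unrelated to any effect of the diet itself, and it separately predicts the outcome — a classic confounder. We must compare within starting body condition levels.
Standardising Diet X to the population starting body condition mix: 0.333·318/467 + 0.334·160/267 + 0.333·22/66 = 0.538.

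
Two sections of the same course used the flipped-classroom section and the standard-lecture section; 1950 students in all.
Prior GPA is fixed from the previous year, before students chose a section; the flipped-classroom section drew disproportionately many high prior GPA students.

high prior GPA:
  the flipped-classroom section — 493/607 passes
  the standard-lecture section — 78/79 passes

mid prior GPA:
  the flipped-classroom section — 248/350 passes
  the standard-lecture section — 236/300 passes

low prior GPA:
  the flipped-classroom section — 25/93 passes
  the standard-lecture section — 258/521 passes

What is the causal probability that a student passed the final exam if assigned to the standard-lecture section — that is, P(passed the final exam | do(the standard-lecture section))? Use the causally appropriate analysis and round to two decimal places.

0.77

Prior GPA band differs across teaching methods for reasons unrelated to any effect of the teaching method itself, and it separately predicts the outcome — a classic confounder. We must compare within prior GPA band levels.
Standardising the standard-lecture section to the population prior GPA band mix: 0.352·78/79 + 0.333·236/300 + 0.315·258/521 = 0.765.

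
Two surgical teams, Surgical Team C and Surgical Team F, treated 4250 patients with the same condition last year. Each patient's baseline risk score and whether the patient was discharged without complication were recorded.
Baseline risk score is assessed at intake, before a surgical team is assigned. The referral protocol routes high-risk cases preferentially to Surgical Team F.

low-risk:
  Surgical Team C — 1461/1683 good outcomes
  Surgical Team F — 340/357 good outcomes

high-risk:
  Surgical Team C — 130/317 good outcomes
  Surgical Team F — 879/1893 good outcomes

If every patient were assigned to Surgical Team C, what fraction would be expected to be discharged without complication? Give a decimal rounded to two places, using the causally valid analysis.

0.63

Baseline risk score differs across surgical teams for reasons unrelated to any effect of the surgical team itself, and it separately predicts the outcome — a classic confounder. We must compare within baseline risk score levels.
Standardising Surgical Team C to the population baseline risk score mix: 0.480·1461/1683 + 0.520·130/317 = 0.630.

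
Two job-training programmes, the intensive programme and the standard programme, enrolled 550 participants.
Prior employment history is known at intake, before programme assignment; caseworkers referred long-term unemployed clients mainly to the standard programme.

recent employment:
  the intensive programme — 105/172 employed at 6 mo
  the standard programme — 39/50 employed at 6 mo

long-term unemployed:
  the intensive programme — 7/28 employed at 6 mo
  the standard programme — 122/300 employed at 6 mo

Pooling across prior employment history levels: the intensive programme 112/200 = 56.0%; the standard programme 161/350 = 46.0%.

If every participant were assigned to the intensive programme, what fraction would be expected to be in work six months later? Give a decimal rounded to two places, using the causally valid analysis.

Prior employment history satisfies the back-door criterion: it is not a descendant of the programme, and it blocks the spurious path from programme to outcome. Adjusting for it (i.e., using the within-prior employment history rates) gives the causal effect.
Standardising the intensive programme to the population prior employment history mix: 0.404·105/172 + 0.596·7/28 = 0.395.

0.40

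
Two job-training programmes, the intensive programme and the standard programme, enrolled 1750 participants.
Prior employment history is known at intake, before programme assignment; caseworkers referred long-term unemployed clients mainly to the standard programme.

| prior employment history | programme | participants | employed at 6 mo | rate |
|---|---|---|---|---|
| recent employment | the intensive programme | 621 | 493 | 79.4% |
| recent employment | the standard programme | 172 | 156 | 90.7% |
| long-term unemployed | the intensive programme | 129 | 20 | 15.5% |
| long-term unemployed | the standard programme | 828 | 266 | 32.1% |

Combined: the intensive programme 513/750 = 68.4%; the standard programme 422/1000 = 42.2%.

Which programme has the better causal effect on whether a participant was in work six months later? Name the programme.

the standard programme

the standard programme is higher inside every prior employment history stratum but the intensive programme is higher in aggregate. Whether to stratify depends on how prior employment history relates to the programme.
Prior employment history satisfies the back-door criterion: it is not a descendant of the programme, and it blocks the spurious path from programme to outcome. Adjusting for it (i.e., using the within-prior employment history rates) gives the causal effect.
Within each level — recent employment: 79.4% vs 90.7%; long-term unemployed: 15.5% vs 32.1% — the standard programme is higher every time.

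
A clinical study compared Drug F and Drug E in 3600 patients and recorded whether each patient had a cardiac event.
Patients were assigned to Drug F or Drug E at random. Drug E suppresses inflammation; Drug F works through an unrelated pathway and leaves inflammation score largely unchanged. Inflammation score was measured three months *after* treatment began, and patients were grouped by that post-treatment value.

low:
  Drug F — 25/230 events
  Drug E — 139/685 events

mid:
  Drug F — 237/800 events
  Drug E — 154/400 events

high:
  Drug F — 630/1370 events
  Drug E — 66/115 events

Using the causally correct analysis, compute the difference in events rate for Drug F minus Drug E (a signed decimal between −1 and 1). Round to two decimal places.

Drug F is lower inside every inflammation score stratum but Drug E is lower in aggregate. Whether to stratify depends on how inflammation score relates to the drug.
Inflammation score lies on the pathway drug → inflammation score → outcome, so adjusting for it blocks the indirect effect. For the total causal effect of drug, use the unadjusted pooled rates.
The causal difference is the pooled difference: 0.372 − 0.299 = +0.072.

+0.07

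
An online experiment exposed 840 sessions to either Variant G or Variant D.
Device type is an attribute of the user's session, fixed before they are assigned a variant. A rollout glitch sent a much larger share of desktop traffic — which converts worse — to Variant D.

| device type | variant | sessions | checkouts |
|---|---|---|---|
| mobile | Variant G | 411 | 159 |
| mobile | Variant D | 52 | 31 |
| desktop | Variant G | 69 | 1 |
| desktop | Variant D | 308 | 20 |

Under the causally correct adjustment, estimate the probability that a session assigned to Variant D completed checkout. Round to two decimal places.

Device type differs across variants for reasons unrelated to any effect of the variant itself, and it separately predicts the outcome — a classic confounder. We must compare within device type levels.
Standardising Variant D to the population device type mix: 0.551·31/52 + 0.449·20/308 = 0.358.

0.36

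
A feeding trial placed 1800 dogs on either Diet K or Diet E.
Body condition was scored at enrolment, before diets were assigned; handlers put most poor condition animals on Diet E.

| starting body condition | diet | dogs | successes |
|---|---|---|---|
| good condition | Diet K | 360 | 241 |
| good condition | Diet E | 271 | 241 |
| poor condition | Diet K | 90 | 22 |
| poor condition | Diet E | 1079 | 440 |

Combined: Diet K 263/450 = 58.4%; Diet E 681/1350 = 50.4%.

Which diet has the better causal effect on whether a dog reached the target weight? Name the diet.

Diet E

The stratified and pooled comparisons disagree (Diet E wins within each starting body condition; Diet K wins overall), so the answer turns on the causal role of starting body condition.
Starting body condition differs across diets for reasons unrelated to any effect of the diet itself, and it separately predicts the outcome — a classic confounder. We must compare within starting body condition levels.
Within each level — good condition: 66.9% vs 88.9%; poor condition: 24.4% vs 40.8% — Diet E is higher every time.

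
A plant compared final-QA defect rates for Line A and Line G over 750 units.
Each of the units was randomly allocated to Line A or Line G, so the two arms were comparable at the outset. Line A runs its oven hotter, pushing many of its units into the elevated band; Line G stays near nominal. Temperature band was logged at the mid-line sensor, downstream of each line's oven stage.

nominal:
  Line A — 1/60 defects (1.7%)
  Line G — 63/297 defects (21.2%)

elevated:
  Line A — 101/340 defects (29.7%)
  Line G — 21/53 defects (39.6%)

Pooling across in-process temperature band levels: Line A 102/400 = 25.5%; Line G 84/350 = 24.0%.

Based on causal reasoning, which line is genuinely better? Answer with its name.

The stratified and pooled comparisons disagree (Line A wins within each in-process temperature band; Line G wins overall), so the answer turns on the causal role of in-process temperature band.
The distribution of in-process temperature band is itself part of what the line does — it is an intermediate outcome. Holding it fixed would remove that part of the effect; the total effect is the pooled difference.
Pooled: Line A 25.5% vs Line G 24.0%; Line G is lower overall.

Line G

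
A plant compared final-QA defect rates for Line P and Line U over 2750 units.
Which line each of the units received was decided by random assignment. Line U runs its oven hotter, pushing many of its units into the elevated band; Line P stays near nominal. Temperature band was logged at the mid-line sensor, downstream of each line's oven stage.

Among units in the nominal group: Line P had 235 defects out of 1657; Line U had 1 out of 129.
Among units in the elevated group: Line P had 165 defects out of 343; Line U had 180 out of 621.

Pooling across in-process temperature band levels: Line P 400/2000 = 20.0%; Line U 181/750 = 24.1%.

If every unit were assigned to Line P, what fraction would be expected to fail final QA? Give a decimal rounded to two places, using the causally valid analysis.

In-process temperature band lies on the pathway line → in-process temperature band → outcome, so adjusting for it blocks the indirect effect. For the total causal effect of line, use the unadjusted pooled rates.
So P(outcome | do(Line P)) is just the pooled rate for Line P: 400/2000 = 0.200.

0.20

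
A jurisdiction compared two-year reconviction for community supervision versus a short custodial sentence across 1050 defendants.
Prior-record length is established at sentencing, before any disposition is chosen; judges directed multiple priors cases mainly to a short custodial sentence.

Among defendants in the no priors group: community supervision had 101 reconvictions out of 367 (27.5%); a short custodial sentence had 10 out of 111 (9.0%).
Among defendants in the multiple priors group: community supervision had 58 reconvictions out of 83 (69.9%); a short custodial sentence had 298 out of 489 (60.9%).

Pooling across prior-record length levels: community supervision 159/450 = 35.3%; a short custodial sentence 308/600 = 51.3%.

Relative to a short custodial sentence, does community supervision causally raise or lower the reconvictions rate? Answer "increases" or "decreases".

increases

Prior-record length satisfies the back-door criterion: it is not a descendant of the disposition, and it blocks the spurious path from disposition to outcome. Adjusting for it (i.e., using the within-prior-record length rates) gives the causal effect.
Within each level — no priors: 27.5% vs 9.0%; multiple priors: 69.9% vs 60.9% — a short custodial sentence is lower every time.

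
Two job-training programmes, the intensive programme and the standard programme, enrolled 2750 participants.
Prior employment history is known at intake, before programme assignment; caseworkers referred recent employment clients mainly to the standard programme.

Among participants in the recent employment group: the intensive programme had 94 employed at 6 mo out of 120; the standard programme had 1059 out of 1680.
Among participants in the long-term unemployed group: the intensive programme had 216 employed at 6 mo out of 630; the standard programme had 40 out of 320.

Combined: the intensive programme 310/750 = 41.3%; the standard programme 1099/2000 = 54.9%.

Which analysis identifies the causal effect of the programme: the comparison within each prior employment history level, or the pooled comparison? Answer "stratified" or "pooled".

stratified

The imbalance in prior employment history arose from how participants were allocated, not from anything the programme did; and prior employment history independently affects the outcome. The pooled gap is confounded — condition on prior employment history.
Within each level — recent employment: 78.3% vs 63.0%; long-term unemployed: 34.3% vs 12.5% — the intensive programme is higher every time.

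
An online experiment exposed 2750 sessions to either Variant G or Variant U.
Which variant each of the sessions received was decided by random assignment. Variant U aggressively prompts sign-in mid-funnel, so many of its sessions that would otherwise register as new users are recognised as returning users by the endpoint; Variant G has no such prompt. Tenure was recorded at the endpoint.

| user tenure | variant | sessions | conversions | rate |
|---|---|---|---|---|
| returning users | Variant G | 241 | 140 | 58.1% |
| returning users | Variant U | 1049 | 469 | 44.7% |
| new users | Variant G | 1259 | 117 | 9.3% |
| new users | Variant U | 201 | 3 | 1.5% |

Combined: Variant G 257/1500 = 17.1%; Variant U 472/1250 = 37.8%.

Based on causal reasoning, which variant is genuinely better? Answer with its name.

User tenure is downstream of the variant. One should not condition on a consequence of treatment, so the overall rates are the right comparison.
Pooled: Variant G 17.1% vs Variant U 37.8%; Variant U is higher overall.

Variant U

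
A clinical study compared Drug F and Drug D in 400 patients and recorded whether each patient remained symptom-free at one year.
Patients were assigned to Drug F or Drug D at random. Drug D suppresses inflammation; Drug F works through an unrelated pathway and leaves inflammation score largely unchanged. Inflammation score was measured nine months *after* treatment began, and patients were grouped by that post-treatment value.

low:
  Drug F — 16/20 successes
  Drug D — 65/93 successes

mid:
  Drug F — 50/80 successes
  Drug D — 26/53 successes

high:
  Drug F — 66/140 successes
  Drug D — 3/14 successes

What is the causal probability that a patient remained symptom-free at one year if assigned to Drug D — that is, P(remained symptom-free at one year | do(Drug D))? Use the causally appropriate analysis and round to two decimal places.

0.59

Within every inflammation score level Drug F has the higher rate, yet pooled Drug D does — Simpson's reversal.
Inflammation score is recorded after the drug and is itself shifted by it — it sits on the causal path from drug to outcome. Conditioning on a mediator would strip out part of the effect we want; the pooled comparison gives the total causal effect.
So P(outcome | do(Drug D)) is just the pooled rate for Drug D: 94/160 = 0.588.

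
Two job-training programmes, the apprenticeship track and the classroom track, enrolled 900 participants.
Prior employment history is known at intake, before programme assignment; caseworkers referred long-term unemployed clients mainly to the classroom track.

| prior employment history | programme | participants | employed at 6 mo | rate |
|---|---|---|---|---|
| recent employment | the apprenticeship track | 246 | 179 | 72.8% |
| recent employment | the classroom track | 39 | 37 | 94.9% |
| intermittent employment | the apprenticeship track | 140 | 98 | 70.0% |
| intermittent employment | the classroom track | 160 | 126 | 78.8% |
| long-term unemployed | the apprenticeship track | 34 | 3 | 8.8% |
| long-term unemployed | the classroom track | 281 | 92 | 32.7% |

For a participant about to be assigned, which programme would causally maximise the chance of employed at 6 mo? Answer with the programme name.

the classroom track

Nothing the programme does changes prior employment history; the imbalance is an allocation artefact. With prior employment history also predicting the outcome, the pooled figure is confounded, and the within-stratum comparison is the causal one.
Within each level — recent employment: 72.8% vs 94.9%; intermittent employment: 70.0% vs 78.8%; long-term unemployed: 8.8% vs 32.7% — the classroom track is higher every time.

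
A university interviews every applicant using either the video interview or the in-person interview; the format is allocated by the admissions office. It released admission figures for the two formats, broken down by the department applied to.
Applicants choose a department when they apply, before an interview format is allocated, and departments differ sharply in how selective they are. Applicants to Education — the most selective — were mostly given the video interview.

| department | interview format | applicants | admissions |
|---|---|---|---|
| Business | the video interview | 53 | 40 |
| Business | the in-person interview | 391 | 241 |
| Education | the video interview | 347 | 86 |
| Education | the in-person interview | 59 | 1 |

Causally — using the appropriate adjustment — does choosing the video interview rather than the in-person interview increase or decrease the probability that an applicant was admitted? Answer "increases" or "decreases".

Nothing the interview format does changes department; the imbalance is an allocation artefact. With department also predicting the outcome, the pooled figure is confounded, and the within-stratum comparison is the causal one.
Within each level — Business: 75.5% vs 61.6%; Education: 24.8% vs 1.7% — the video interview is higher every time.

increases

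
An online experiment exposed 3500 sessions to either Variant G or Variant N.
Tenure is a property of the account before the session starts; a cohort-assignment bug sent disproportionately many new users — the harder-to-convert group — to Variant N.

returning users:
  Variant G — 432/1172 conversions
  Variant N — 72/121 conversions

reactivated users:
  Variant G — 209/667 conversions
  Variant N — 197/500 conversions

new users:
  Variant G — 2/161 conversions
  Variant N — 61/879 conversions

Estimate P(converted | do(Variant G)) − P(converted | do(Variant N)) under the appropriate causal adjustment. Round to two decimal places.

-0.13

Here user tenure is a common cause — it drives both which variant a case falls under and the outcome. The crude comparison mixes populations; the stratum-specific rates are the causally relevant ones.
Adjusting over the population distribution of user tenure: 0.369·(0.369−0.595) + 0.333·(0.313−0.394) + 0.297·(0.012−0.069) = -0.127.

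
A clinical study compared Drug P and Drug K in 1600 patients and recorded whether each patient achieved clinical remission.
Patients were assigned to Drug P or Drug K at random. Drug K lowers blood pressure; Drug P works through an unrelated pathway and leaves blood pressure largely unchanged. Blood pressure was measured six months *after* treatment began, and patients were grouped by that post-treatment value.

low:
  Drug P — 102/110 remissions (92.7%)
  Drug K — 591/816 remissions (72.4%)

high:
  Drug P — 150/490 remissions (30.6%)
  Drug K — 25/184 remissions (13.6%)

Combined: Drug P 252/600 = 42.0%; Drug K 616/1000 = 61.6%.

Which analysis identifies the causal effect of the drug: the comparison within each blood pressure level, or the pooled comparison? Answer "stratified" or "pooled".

pooled

Drug P is higher inside every blood pressure stratum but Drug K is higher in aggregate. Whether to stratify depends on how blood pressure relates to the drug.
Because the drug influences blood pressure, blood pressure is a post-treatment mediator, not a confounder. Stratifying on it would bias the estimate; the causal effect is the crude pooled difference.
Pooled: Drug P 42.0% vs Drug K 61.6%; Drug K is higher overall.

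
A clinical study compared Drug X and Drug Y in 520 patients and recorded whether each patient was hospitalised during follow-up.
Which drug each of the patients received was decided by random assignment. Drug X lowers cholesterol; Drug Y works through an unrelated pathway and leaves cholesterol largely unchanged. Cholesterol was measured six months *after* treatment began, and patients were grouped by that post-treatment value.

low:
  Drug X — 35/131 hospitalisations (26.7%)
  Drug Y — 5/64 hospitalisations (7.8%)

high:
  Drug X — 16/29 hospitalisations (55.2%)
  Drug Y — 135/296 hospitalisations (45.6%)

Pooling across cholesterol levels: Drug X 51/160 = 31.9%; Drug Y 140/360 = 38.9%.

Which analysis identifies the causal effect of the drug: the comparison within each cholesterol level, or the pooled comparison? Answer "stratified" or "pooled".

Because the drug influences cholesterol, cholesterol is a post-treatment mediator, not a confounder. Stratifying on it would bias the estimate; the causal effect is the crude pooled difference.
Pooled: Drug X 31.9% vs Drug Y 38.9%; Drug X is lower overall.

pooled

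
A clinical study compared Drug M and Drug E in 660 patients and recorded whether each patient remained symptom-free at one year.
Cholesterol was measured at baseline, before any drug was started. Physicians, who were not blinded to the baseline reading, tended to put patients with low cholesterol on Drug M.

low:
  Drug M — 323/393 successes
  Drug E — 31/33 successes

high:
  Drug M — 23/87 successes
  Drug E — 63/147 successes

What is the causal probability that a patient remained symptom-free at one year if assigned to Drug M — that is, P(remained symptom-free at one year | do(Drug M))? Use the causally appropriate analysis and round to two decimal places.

0.62

Cholesterol is set before the drug has any effect — it is not caused by the drug — and it independently drives the outcome. That makes it a confounder, so the causal comparison is within cholesterol levels.
Standardising Drug M to the population cholesterol mix: 0.645·323/393 + 0.355·23/87 = 0.624.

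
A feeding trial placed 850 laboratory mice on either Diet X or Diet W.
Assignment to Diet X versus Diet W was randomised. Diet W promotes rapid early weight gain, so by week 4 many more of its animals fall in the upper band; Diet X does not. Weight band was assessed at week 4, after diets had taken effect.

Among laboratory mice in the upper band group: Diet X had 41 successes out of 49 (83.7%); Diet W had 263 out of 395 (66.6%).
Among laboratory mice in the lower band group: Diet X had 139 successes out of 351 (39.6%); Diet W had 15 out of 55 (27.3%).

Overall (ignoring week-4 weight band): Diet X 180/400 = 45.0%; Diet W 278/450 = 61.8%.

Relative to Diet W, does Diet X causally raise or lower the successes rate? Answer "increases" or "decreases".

decreases

Stratifying would compare diets among laboratory mice the diets themselves sorted into week-4 weight band groups — a form of selection on an intermediate. The unconditioned pooled rates give the total causal effect.
Pooled: Diet X 45.0% vs Diet W 61.8%; Diet W is higher overall.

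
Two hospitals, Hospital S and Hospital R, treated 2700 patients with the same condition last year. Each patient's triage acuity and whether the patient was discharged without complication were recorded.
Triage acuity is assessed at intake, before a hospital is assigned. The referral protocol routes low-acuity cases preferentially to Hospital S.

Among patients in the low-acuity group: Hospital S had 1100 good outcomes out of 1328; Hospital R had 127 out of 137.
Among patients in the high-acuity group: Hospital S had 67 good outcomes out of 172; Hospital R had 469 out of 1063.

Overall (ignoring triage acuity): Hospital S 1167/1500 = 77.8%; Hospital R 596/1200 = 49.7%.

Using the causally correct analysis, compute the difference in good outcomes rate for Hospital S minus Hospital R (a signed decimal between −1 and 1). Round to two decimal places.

The triage acuity-specific comparison favours Hospital R throughout, but the pooled figures favour Hospital S. The question is whether to condition on triage acuity.
Nothing the hospital does changes triage acuity; the imbalance is an allocation artefact. With triage acuity also predicting the outcome, the pooled figure is confounded, and the within-stratum comparison is the causal one.
Adjusting over the population distribution of triage acuity: 0.543·(0.828−0.927) + 0.457·(0.390−0.441) = -0.077.

-0.08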